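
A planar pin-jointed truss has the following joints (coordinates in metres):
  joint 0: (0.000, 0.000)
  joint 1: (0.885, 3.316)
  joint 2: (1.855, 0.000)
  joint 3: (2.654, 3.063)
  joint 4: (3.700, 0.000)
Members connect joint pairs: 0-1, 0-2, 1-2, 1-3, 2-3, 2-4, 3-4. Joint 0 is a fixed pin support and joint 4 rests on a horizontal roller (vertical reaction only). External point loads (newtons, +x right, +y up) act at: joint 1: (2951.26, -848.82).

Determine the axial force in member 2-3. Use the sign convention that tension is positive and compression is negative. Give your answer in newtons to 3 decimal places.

N=5 nodes, M=7 members, R=3 reactions → 2N=10, M+R=10
member 0 (0-1): L=3.4321, (cx,cy)=(0.2579,0.9662)
member 1 (0-2): L=1.8550, (cx,cy)=(1.0000,0.0000)
member 2 (1-2): L=3.4550, (cx,cy)=(0.2808,-0.9598)
member 3 (1-3): L=1.7870, (cx,cy)=(0.9899,-0.1416)
member 4 (2-3): L=3.1655, (cx,cy)=(0.2524,0.9676)
member 5 (2-4): L=1.8450, (cx,cy)=(1.0000,0.0000)
member 6 (3-4): L=3.2367, (cx,cy)=(0.3232,-0.9463)
solve A·x = −loads:
  F[0-1] = +2069.1508 N (tension)
  F[0-2] = +2417.7044 N (tension)
  F[1-2] = -2720.9093 N (compression)
  F[1-3] = -1670.6216 N (compression)
  F[2-3] = +2698.8597 N (tension)
  F[2-4] = +972.5770 N (tension)
  F[3-4] = -3009.4826 N (compression)
  Rx@0 = -2951.2600 N
  Ry@0 = -1999.1756 N
  Ry@4 = +2847.9956 N

2698.860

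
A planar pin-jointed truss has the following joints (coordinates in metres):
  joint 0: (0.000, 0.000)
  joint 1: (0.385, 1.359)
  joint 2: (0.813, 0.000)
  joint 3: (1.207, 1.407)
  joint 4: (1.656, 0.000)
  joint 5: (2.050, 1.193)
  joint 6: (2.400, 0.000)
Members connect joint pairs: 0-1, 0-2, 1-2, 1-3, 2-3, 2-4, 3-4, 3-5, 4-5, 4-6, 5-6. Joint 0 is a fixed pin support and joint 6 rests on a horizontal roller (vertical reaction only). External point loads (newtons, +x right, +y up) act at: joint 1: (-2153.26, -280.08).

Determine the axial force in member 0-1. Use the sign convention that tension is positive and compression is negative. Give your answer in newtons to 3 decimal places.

-1511.672

N=7 nodes, M=11 members, R=3 reactions → 2N=14, M+R=14
member 0 (0-1): L=1.4125, (cx,cy)=(0.2726,0.9621)
member 1 (0-2): L=0.8130, (cx,cy)=(1.0000,0.0000)
member 2 (1-2): L=1.4248, (cx,cy)=(0.3004,-0.9538)
member 3 (1-3): L=0.8234, (cx,cy)=(0.9983,0.0583)
member 4 (2-3): L=1.4611, (cx,cy)=(0.2697,0.9630)
member 5 (2-4): L=0.8430, (cx,cy)=(1.0000,0.0000)
member 6 (3-4): L=1.4769, (cx,cy)=(0.3040,-0.9527)
member 7 (3-5): L=0.8697, (cx,cy)=(0.9693,-0.2461)
member 8 (4-5): L=1.2564, (cx,cy)=(0.3136,0.9496)
member 9 (4-6): L=0.7440, (cx,cy)=(1.0000,0.0000)
member 10 (5-6): L=1.2433, (cx,cy)=(0.2815,-0.9596)
solve A·x = −loads:
  F[0-1] = -1511.6719 N (compression)
  F[0-2] = -1741.2239 N (compression)
  F[1-2] = +1313.6585 N (tension)
  F[1-3] = +1348.9049 N (tension)
  F[2-3] = -1301.1882 N (compression)
  F[2-4] = -995.7387 N (compression)
  F[3-4] = +1052.6429 N (tension)
  F[3-5] = +697.1531 N (tension)
  F[4-5] = -1056.0932 N (compression)
  F[4-6] = -344.5297 N (compression)
  F[5-6] = +1223.8496 N (tension)
  Rx@0 = +2153.2600 N
  Ry@0 = +1454.4340 N
  Ry@6 = -1174.3540 N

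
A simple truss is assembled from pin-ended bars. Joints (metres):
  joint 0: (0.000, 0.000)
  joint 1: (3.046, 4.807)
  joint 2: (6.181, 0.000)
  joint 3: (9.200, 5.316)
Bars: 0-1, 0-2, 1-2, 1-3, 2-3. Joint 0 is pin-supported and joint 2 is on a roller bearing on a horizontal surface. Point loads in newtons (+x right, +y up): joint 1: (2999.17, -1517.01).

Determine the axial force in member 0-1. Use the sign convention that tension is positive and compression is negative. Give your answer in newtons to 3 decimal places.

1850.427

N=4 nodes, M=5 members, R=3 reactions → 2N=8, M+R=8
member 0 (0-1): L=5.6908, (cx,cy)=(0.5352,0.8447)
member 1 (0-2): L=6.1810, (cx,cy)=(1.0000,0.0000)
member 2 (1-2): L=5.7389, (cx,cy)=(0.5463,-0.8376)
member 3 (1-3): L=6.1750, (cx,cy)=(0.9966,0.0824)
member 4 (2-3): L=6.1134, (cx,cy)=(0.4938,0.8696)
solve A·x = −loads:
  F[0-1] = +1850.4267 N (tension)
  F[0-2] = +2008.7318 N (tension)
  F[1-2] = -3677.1925 N (compression)
  F[1-3] = -0.0000 N (compression)
  F[2-3] = -0.0000 N (compression)
  Rx@0 = -2999.1700 N
  Ry@0 = -1563.0454 N
  Ry@2 = +3080.0554 N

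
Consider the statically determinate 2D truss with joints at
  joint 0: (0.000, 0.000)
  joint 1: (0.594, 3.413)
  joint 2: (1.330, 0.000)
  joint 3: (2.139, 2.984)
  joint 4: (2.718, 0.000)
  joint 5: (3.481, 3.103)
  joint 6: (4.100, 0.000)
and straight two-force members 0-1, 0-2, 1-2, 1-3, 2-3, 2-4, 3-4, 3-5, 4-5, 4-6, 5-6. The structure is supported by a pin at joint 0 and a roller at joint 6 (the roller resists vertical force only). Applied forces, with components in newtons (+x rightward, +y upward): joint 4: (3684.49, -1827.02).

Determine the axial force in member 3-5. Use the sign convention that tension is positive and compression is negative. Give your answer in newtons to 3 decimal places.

-553.618

N=7 nodes, M=11 members, R=3 reactions → 2N=14, M+R=14
member 0 (0-1): L=3.4643, (cx,cy)=(0.1715,0.9852)
member 1 (0-2): L=1.3300, (cx,cy)=(1.0000,0.0000)
member 2 (1-2): L=3.4915, (cx,cy)=(0.2108,-0.9775)
member 3 (1-3): L=1.6035, (cx,cy)=(0.9635,-0.2675)
member 4 (2-3): L=3.0917, (cx,cy)=(0.2617,0.9652)
member 5 (2-4): L=1.3880, (cx,cy)=(1.0000,0.0000)
member 6 (3-4): L=3.0397, (cx,cy)=(0.1905,-0.9817)
member 7 (3-5): L=1.3473, (cx,cy)=(0.9961,0.0883)
member 8 (4-5): L=3.1954, (cx,cy)=(0.2388,0.9711)
member 9 (4-6): L=1.3820, (cx,cy)=(1.0000,0.0000)
member 10 (5-6): L=3.1641, (cx,cy)=(0.1956,-0.9807)
solve A·x = −loads:
  F[0-1] = -625.0968 N (compression)
  F[0-2] = +3791.6710 N (tension)
  F[1-2] = +702.5060 N (tension)
  F[1-3] = -264.9274 N (compression)
  F[2-3] = -711.5103 N (compression)
  F[2-4] = +4125.9379 N (tension)
  F[3-4] = +577.5139 N (tension)
  F[3-5] = -553.6178 N (compression)
  F[4-5] = +1297.6147 N (tension)
  F[4-6] = +241.6116 N (tension)
  F[5-6] = -1235.0444 N (compression)
  Rx@0 = -3684.4900 N
  Ry@0 = +615.8394 N
  Ry@6 = +1211.1806 N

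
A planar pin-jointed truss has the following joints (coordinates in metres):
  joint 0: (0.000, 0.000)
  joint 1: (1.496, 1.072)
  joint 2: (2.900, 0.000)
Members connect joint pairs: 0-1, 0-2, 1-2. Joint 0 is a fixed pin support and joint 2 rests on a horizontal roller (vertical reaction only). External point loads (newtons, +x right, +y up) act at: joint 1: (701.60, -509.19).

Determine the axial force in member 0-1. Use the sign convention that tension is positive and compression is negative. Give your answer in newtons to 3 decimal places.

N=3 nodes, M=3 members, R=3 reactions → 2N=6, M+R=6
member 0 (0-1): L=1.8404, (cx,cy)=(0.8129,0.5825)
member 1 (0-2): L=2.9000, (cx,cy)=(1.0000,0.0000)
member 2 (1-2): L=1.7665, (cx,cy)=(0.7948,-0.6069)
solve A·x = −loads:
  F[0-1] = +22.0301 N (tension)
  F[0-2] = +683.6928 N (tension)
  F[1-2] = -860.1992 N (compression)
  Rx@0 = -701.6000 N
  Ry@0 = -12.8319 N
  Ry@2 = +522.0219 N

22.030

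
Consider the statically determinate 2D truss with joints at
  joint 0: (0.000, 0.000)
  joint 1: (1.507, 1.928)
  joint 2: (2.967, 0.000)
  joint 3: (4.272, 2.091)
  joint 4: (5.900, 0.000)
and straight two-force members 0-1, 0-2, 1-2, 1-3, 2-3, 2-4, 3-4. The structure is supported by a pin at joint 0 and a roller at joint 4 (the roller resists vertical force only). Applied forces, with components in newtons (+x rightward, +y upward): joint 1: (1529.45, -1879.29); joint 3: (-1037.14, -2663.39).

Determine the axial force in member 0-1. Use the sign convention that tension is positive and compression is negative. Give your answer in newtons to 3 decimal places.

N=5 nodes, M=7 members, R=3 reactions → 2N=10, M+R=10
member 0 (0-1): L=2.4471, (cx,cy)=(0.6158,0.7879)
member 1 (0-2): L=2.9670, (cx,cy)=(1.0000,0.0000)
member 2 (1-2): L=2.4184, (cx,cy)=(0.6037,-0.7972)
member 3 (1-3): L=2.7698, (cx,cy)=(0.9983,0.0588)
member 4 (2-3): L=2.4648, (cx,cy)=(0.5295,0.8483)
member 5 (2-4): L=2.9330, (cx,cy)=(1.0000,0.0000)
member 6 (3-4): L=2.6500, (cx,cy)=(0.6143,-0.7890)
solve A·x = −loads:
  F[0-1] = -2540.9671 N (compression)
  F[0-2] = +2057.1248 N (tension)
  F[1-2] = -71.7271 N (compression)
  F[1-3] = -3056.2601 N (compression)
  F[2-3] = +67.4043 N (tension)
  F[2-4] = +1978.1359 N (tension)
  F[3-4] = -3219.9765 N (compression)
  Rx@0 = -492.3100 N
  Ry@0 = +2001.9661 N
  Ry@4 = +2540.7139 N

-2540.967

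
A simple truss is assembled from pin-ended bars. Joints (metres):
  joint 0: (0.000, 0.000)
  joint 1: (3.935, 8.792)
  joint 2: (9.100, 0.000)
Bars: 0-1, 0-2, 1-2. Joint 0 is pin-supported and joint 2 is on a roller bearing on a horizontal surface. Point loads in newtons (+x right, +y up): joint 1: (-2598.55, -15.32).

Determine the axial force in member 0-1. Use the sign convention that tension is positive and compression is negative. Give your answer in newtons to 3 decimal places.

N=3 nodes, M=3 members, R=3 reactions → 2N=6, M+R=6
member 0 (0-1): L=9.6324, (cx,cy)=(0.4085,0.9128)
member 1 (0-2): L=9.1000, (cx,cy)=(1.0000,0.0000)
member 2 (1-2): L=10.1969, (cx,cy)=(0.5065,-0.8622)
solve A·x = −loads:
  F[0-1] = -2760.1113 N (compression)
  F[0-2] = -1470.9995 N (compression)
  F[1-2] = +2904.0881 N (tension)
  Rx@0 = +2598.5500 N
  Ry@0 = +2519.2944 N
  Ry@2 = -2503.9744 N

-2760.111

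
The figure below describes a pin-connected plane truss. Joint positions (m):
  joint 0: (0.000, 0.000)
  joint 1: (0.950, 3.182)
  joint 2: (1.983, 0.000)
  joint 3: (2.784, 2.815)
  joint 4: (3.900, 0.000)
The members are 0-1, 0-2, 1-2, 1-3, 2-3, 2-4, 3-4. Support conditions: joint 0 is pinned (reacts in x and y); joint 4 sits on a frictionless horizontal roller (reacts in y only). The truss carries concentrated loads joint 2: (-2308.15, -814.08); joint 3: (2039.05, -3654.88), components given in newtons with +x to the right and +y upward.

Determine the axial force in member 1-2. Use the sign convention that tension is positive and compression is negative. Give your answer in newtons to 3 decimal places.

-30.703

N=5 nodes, M=7 members, R=3 reactions → 2N=10, M+R=10
member 0 (0-1): L=3.3208, (cx,cy)=(0.2861,0.9582)
member 1 (0-2): L=1.9830, (cx,cy)=(1.0000,0.0000)
member 2 (1-2): L=3.3455, (cx,cy)=(0.3088,-0.9511)
member 3 (1-3): L=1.8704, (cx,cy)=(0.9806,-0.1962)
member 4 (2-3): L=2.9267, (cx,cy)=(0.2737,0.9618)
member 5 (2-4): L=1.9170, (cx,cy)=(1.0000,0.0000)
member 6 (3-4): L=3.0281, (cx,cy)=(0.3685,-0.9296)
solve A·x = −loads:
  F[0-1] = +26.8901 N (tension)
  F[0-2] = -276.7926 N (compression)
  F[1-2] = -30.7030 N (compression)
  F[1-3] = +17.5134 N (tension)
  F[2-3] = +876.7573 N (tension)
  F[2-4] = +1781.9234 N (tension)
  F[3-4] = -4835.0610 N (compression)
  Rx@0 = +269.1000 N
  Ry@0 = -25.7662 N
  Ry@4 = +4494.7262 N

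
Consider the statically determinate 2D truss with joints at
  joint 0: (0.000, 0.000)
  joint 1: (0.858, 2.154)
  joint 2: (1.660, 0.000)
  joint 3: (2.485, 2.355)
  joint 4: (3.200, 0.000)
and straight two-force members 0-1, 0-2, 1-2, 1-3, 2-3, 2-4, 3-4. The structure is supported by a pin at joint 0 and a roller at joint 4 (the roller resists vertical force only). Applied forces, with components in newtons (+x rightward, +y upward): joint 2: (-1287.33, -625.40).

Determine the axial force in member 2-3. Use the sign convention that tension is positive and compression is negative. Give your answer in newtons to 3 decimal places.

372.785

N=5 nodes, M=7 members, R=3 reactions → 2N=10, M+R=10
member 0 (0-1): L=2.3186, (cx,cy)=(0.3701,0.9290)
member 1 (0-2): L=1.6600, (cx,cy)=(1.0000,0.0000)
member 2 (1-2): L=2.2985, (cx,cy)=(0.3489,-0.9371)
member 3 (1-3): L=1.6394, (cx,cy)=(0.9925,0.1226)
member 4 (2-3): L=2.4953, (cx,cy)=(0.3306,0.9438)
member 5 (2-4): L=1.5400, (cx,cy)=(1.0000,0.0000)
member 6 (3-4): L=2.4611, (cx,cy)=(0.2905,-0.9569)
solve A·x = −loads:
  F[0-1] = -323.9722 N (compression)
  F[0-2] = -1167.4435 N (compression)
  F[1-2] = +291.9268 N (tension)
  F[1-3] = -223.4340 N (compression)
  F[2-3] = +372.7848 N (tension)
  F[2-4] = +98.4988 N (tension)
  F[3-4] = -339.0493 N (compression)
  Rx@0 = +1287.3300 N
  Ry@0 = +300.9738 N
  Ry@4 = +324.4262 N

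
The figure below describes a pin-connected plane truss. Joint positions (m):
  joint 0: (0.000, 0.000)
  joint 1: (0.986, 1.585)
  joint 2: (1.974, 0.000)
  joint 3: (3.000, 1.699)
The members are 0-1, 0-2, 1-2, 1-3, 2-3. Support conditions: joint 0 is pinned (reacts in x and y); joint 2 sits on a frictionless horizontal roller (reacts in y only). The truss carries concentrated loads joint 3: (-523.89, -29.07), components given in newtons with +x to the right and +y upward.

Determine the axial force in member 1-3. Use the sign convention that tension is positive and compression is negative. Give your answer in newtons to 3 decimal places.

-525.094

N=4 nodes, M=5 members, R=3 reactions → 2N=8, M+R=8
member 0 (0-1): L=1.8667, (cx,cy)=(0.5282,0.8491)
member 1 (0-2): L=1.9740, (cx,cy)=(1.0000,0.0000)
member 2 (1-2): L=1.8677, (cx,cy)=(0.5290,-0.8486)
member 3 (1-3): L=2.0172, (cx,cy)=(0.9984,0.0565)
member 4 (2-3): L=1.9848, (cx,cy)=(0.5169,0.8560)
solve A·x = −loads:
  F[0-1] = -513.2398 N (compression)
  F[0-2] = -252.7885 N (compression)
  F[1-2] = +478.5625 N (tension)
  F[1-3] = -525.0944 N (compression)
  F[2-3] = +0.7066 N (tension)
  Rx@0 = +523.8900 N
  Ry@0 = +435.7970 N
  Ry@2 = -406.7270 N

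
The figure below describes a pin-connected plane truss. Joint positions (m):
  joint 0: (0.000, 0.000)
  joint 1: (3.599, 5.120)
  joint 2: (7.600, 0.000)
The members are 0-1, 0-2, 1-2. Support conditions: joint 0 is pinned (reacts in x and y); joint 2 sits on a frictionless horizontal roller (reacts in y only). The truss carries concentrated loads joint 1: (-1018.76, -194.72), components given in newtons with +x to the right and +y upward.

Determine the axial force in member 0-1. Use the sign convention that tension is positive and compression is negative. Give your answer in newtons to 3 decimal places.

N=3 nodes, M=3 members, R=3 reactions → 2N=6, M+R=6
member 0 (0-1): L=6.2584, (cx,cy)=(0.5751,0.8181)
member 1 (0-2): L=7.6000, (cx,cy)=(1.0000,0.0000)
member 2 (1-2): L=6.4979, (cx,cy)=(0.6157,-0.7879)
solve A·x = −loads:
  F[0-1] = -964.2198 N (compression)
  F[0-2] = -464.2663 N (compression)
  F[1-2] = +753.9978 N (tension)
  Rx@0 = +1018.7600 N
  Ry@0 = +788.8324 N
  Ry@2 = -594.1124 N

-964.220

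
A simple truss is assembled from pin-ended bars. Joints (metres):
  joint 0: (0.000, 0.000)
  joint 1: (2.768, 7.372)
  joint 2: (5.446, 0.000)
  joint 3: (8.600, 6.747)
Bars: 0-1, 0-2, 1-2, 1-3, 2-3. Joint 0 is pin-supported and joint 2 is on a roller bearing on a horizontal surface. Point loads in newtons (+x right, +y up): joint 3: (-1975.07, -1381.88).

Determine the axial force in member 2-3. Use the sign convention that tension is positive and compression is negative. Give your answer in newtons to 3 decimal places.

N=4 nodes, M=5 members, R=3 reactions → 2N=8, M+R=8
member 0 (0-1): L=7.8745, (cx,cy)=(0.3515,0.9362)
member 1 (0-2): L=5.4460, (cx,cy)=(1.0000,0.0000)
member 2 (1-2): L=7.8433, (cx,cy)=(0.3414,-0.9399)
member 3 (1-3): L=5.8654, (cx,cy)=(0.9943,-0.1066)
member 4 (2-3): L=7.4478, (cx,cy)=(0.4235,0.9059)
solve A·x = −loads:
  F[0-1] = -1758.8372 N (compression)
  F[0-2] = -1356.8157 N (compression)
  F[1-2] = +1896.1840 N (tension)
  F[1-3] = -1272.9270 N (compression)
  F[2-3] = -1675.1418 N (compression)
  Rx@0 = +1975.0700 N
  Ry@0 = +1646.5934 N
  Ry@2 = -264.7134 N

-1675.142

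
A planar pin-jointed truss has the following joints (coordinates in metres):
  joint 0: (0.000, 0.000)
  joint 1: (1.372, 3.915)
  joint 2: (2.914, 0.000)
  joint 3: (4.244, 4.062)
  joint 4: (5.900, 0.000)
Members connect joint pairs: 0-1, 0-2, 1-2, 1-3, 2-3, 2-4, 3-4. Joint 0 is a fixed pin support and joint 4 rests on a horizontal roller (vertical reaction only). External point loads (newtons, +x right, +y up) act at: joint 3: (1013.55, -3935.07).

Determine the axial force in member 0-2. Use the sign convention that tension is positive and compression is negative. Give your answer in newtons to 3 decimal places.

N=5 nodes, M=7 members, R=3 reactions → 2N=10, M+R=10
member 0 (0-1): L=4.1484, (cx,cy)=(0.3307,0.9437)
member 1 (0-2): L=2.9140, (cx,cy)=(1.0000,0.0000)
member 2 (1-2): L=4.2077, (cx,cy)=(0.3665,-0.9304)
member 3 (1-3): L=2.8758, (cx,cy)=(0.9987,0.0511)
member 4 (2-3): L=4.2742, (cx,cy)=(0.3112,0.9504)
member 5 (2-4): L=2.9860, (cx,cy)=(1.0000,0.0000)
member 6 (3-4): L=4.3866, (cx,cy)=(0.3775,-0.9260)
solve A·x = −loads:
  F[0-1] = -430.9341 N (compression)
  F[0-2] = +1156.0712 N (tension)
  F[1-2] = +420.7695 N (tension)
  F[1-3] = -297.1083 N (compression)
  F[2-3] = -411.9482 N (compression)
  F[2-4] = +1438.4557 N (tension)
  F[3-4] = -3810.3363 N (compression)
  Rx@0 = -1013.5500 N
  Ry@0 = +406.6840 N
  Ry@4 = +3528.3860 N

1156.071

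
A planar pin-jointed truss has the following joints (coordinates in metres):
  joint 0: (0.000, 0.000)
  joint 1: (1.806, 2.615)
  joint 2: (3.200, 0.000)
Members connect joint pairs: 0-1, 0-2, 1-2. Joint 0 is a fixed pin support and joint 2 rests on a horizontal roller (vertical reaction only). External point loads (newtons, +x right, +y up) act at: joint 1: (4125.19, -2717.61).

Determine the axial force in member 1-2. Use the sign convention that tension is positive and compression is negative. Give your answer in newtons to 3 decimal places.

N=3 nodes, M=3 members, R=3 reactions → 2N=6, M+R=6
member 0 (0-1): L=3.1780, (cx,cy)=(0.5683,0.8228)
member 1 (0-2): L=3.2000, (cx,cy)=(1.0000,0.0000)
member 2 (1-2): L=2.9634, (cx,cy)=(0.4704,-0.8824)
solve A·x = −loads:
  F[0-1] = +2658.1132 N (tension)
  F[0-2] = +2614.6455 N (tension)
  F[1-2] = -5558.1905 N (compression)
  Rx@0 = -4125.1900 N
  Ry@0 = -2187.1948 N
  Ry@2 = +4904.8048 N

-5558.190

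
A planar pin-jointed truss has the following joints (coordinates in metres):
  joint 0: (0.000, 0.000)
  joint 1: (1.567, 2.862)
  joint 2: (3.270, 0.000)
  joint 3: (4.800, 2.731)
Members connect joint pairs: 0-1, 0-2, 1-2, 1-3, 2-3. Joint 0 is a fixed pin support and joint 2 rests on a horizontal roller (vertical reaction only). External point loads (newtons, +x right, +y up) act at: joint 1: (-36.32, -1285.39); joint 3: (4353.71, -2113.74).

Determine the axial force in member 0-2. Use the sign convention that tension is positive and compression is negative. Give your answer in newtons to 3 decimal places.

2168.999

N=4 nodes, M=5 members, R=3 reactions → 2N=8, M+R=8
member 0 (0-1): L=3.2629, (cx,cy)=(0.4802,0.8771)
member 1 (0-2): L=3.2700, (cx,cy)=(1.0000,0.0000)
member 2 (1-2): L=3.3304, (cx,cy)=(0.5114,-0.8594)
member 3 (1-3): L=3.2357, (cx,cy)=(0.9992,-0.0405)
member 4 (2-3): L=3.1304, (cx,cy)=(0.4888,0.8724)
solve A·x = −loads:
  F[0-1] = +4473.5107 N (tension)
  F[0-2] = +2168.9987 N (tension)
  F[1-2] = -6317.0443 N (compression)
  F[1-3] = +5419.4205 N (tension)
  F[2-3] = -2171.3505 N (compression)
  Rx@0 = -4317.3900 N
  Ry@0 = -3923.8646 N
  Ry@2 = +7322.9946 N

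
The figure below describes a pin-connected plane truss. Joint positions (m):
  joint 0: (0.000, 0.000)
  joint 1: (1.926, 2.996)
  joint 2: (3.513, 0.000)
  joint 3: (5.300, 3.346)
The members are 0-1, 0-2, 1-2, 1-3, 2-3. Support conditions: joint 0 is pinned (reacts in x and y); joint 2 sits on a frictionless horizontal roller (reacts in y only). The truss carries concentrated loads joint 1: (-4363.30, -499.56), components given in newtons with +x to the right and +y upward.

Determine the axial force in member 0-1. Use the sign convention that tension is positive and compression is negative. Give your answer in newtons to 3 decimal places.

N=4 nodes, M=5 members, R=3 reactions → 2N=8, M+R=8
member 0 (0-1): L=3.5617, (cx,cy)=(0.5408,0.8412)
member 1 (0-2): L=3.5130, (cx,cy)=(1.0000,0.0000)
member 2 (1-2): L=3.3904, (cx,cy)=(0.4681,-0.8837)
member 3 (1-3): L=3.3921, (cx,cy)=(0.9947,0.1032)
member 4 (2-3): L=3.7933, (cx,cy)=(0.4711,0.8821)
solve A·x = −loads:
  F[0-1] = -4692.0362 N (compression)
  F[0-2] = -1826.0458 N (compression)
  F[1-2] = +3901.0488 N (tension)
  F[1-3] = -0.0000 N (compression)
  F[2-3] = +0.0000 N (tension)
  Rx@0 = +4363.3000 N
  Ry@0 = +3946.8399 N
  Ry@2 = -3447.2799 N

-4692.036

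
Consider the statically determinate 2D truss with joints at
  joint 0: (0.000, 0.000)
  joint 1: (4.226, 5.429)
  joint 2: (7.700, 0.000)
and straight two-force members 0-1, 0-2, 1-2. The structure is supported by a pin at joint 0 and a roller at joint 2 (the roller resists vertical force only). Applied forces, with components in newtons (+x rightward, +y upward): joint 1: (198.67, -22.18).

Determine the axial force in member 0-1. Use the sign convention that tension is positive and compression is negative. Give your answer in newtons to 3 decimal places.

164.829

N=3 nodes, M=3 members, R=3 reactions → 2N=6, M+R=6
member 0 (0-1): L=6.8799, (cx,cy)=(0.6143,0.7891)
member 1 (0-2): L=7.7000, (cx,cy)=(1.0000,0.0000)
member 2 (1-2): L=6.4454, (cx,cy)=(0.5390,-0.8423)
solve A·x = −loads:
  F[0-1] = +164.8292 N (tension)
  F[0-2] = +97.4232 N (tension)
  F[1-2] = -180.7508 N (compression)
  Rx@0 = -198.6700 N
  Ry@0 = -130.0683 N
  Ry@2 = +152.2483 N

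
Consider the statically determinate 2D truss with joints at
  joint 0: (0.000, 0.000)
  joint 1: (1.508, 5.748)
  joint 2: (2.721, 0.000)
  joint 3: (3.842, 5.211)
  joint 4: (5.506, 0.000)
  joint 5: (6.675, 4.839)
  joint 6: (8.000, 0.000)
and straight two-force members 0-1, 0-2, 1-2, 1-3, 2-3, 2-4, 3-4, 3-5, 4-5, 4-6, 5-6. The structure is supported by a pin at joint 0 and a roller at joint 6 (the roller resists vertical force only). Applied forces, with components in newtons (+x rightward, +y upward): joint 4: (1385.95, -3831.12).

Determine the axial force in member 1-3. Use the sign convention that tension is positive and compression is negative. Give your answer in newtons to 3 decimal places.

N=7 nodes, M=11 members, R=3 reactions → 2N=14, M+R=14
member 0 (0-1): L=5.9425, (cx,cy)=(0.2538,0.9673)
member 1 (0-2): L=2.7210, (cx,cy)=(1.0000,0.0000)
member 2 (1-2): L=5.8746, (cx,cy)=(0.2065,-0.9785)
member 3 (1-3): L=2.3950, (cx,cy)=(0.9745,-0.2242)
member 4 (2-3): L=5.3302, (cx,cy)=(0.2103,0.9776)
member 5 (2-4): L=2.7850, (cx,cy)=(1.0000,0.0000)
member 6 (3-4): L=5.4702, (cx,cy)=(0.3042,-0.9526)
member 7 (3-5): L=2.8573, (cx,cy)=(0.9915,-0.1302)
member 8 (4-5): L=4.9782, (cx,cy)=(0.2348,0.9720)
member 9 (4-6): L=2.4940, (cx,cy)=(1.0000,0.0000)
member 10 (5-6): L=5.0171, (cx,cy)=(0.2641,-0.9645)
solve A·x = −loads:
  F[0-1] = -1234.7705 N (compression)
  F[0-2] = +1699.2907 N (tension)
  F[1-2] = +1360.3878 N (tension)
  F[1-3] = -609.7620 N (compression)
  F[2-3] = -1361.5229 N (compression)
  F[2-4] = +2266.5294 N (tension)
  F[3-4] = +1435.3313 N (tension)
  F[3-5] = -1328.5028 N (compression)
  F[4-5] = +2534.6829 N (tension)
  F[4-6] = +721.9917 N (tension)
  F[5-6] = -2733.8287 N (compression)
  Rx@0 = -1385.9500 N
  Ry@0 = +1194.3517 N
  Ry@6 = +2636.7683 N

-609.762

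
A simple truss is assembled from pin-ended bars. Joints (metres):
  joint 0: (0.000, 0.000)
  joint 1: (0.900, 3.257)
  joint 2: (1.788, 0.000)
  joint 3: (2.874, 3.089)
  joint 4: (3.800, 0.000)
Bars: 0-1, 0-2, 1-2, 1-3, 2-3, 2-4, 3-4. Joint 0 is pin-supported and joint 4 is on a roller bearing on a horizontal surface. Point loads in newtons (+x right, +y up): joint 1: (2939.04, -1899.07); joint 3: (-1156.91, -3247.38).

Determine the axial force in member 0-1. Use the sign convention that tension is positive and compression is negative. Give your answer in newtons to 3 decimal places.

-686.814

N=5 nodes, M=7 members, R=3 reactions → 2N=10, M+R=10
member 0 (0-1): L=3.3791, (cx,cy)=(0.2663,0.9639)
member 1 (0-2): L=1.7880, (cx,cy)=(1.0000,0.0000)
member 2 (1-2): L=3.3759, (cx,cy)=(0.2630,-0.9648)
member 3 (1-3): L=1.9811, (cx,cy)=(0.9964,-0.0848)
member 4 (2-3): L=3.2743, (cx,cy)=(0.3317,0.9434)
member 5 (2-4): L=2.0120, (cx,cy)=(1.0000,0.0000)
member 6 (3-4): L=3.2248, (cx,cy)=(0.2871,-0.9579)
solve A·x = −loads:
  F[0-1] = -686.8144 N (compression)
  F[0-2] = +1965.0604 N (tension)
  F[1-2] = -1030.7383 N (compression)
  F[1-3] = -2861.1486 N (compression)
  F[2-3] = +1054.1073 N (tension)
  F[2-4] = +1344.3173 N (tension)
  F[3-4] = -4681.6062 N (compression)
  Rx@0 = -1782.1300 N
  Ry@0 = +662.0049 N
  Ry@4 = +4484.4451 N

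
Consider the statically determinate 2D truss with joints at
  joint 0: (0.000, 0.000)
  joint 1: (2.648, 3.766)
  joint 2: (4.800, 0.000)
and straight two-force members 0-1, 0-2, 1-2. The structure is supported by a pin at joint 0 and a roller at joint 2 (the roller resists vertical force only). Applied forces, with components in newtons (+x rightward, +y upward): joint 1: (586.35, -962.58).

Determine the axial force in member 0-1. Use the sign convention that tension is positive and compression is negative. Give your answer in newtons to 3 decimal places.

N=3 nodes, M=3 members, R=3 reactions → 2N=6, M+R=6
member 0 (0-1): L=4.6038, (cx,cy)=(0.5752,0.8180)
member 1 (0-2): L=4.8000, (cx,cy)=(1.0000,0.0000)
member 2 (1-2): L=4.3375, (cx,cy)=(0.4961,-0.8682)
solve A·x = −loads:
  F[0-1] = +34.8201 N (tension)
  F[0-2] = +566.3221 N (tension)
  F[1-2] = -1141.4588 N (compression)
  Rx@0 = -586.3500 N
  Ry@0 = -28.4837 N
  Ry@2 = +991.0637 N

34.820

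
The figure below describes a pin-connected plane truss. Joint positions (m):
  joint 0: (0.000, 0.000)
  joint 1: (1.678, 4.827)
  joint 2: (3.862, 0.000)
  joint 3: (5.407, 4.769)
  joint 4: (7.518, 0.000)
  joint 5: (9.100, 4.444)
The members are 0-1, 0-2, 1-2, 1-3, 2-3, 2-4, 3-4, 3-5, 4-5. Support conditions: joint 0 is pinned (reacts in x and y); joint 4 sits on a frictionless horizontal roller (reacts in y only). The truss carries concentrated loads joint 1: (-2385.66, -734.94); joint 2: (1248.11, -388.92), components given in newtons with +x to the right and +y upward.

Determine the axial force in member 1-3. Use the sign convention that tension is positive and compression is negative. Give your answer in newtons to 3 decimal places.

N=6 nodes, M=9 members, R=3 reactions → 2N=12, M+R=12
member 0 (0-1): L=5.1103, (cx,cy)=(0.3284,0.9446)
member 1 (0-2): L=3.8620, (cx,cy)=(1.0000,0.0000)
member 2 (1-2): L=5.2981, (cx,cy)=(0.4122,-0.9111)
member 3 (1-3): L=3.7295, (cx,cy)=(0.9999,-0.0156)
member 4 (2-3): L=5.0130, (cx,cy)=(0.3082,0.9513)
member 5 (2-4): L=3.6560, (cx,cy)=(1.0000,0.0000)
member 6 (3-4): L=5.2153, (cx,cy)=(0.4048,-0.9144)
member 7 (3-5): L=3.7073, (cx,cy)=(0.9961,-0.0877)
member 8 (4-5): L=4.7172, (cx,cy)=(0.3354,0.9421)
solve A·x = −loads:
  F[0-1] = -2426.2956 N (compression)
  F[0-2] = -340.8670 N (compression)
  F[1-2] = +1693.5602 N (tension)
  F[1-3] = +890.9589 N (tension)
  F[2-3] = -1213.1042 N (compression)
  F[2-4] = -516.9756 N (compression)
  F[3-4] = +1277.2142 N (tension)
  F[3-5] = +0.0000 N (tension)
  F[4-5] = -0.0000 N (compression)
  Rx@0 = +1137.5500 N
  Ry@0 = +2291.7693 N
  Ry@4 = -1167.9093 N

890.959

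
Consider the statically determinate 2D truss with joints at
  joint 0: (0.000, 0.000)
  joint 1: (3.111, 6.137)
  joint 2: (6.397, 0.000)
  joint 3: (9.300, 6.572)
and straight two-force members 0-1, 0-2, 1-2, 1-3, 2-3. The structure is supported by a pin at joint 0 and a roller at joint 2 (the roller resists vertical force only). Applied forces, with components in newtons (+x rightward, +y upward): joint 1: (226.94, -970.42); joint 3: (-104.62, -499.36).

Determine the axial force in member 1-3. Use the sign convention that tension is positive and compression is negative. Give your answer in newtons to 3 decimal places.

N=4 nodes, M=5 members, R=3 reactions → 2N=8, M+R=8
member 0 (0-1): L=6.8805, (cx,cy)=(0.4521,0.8919)
member 1 (0-2): L=6.3970, (cx,cy)=(1.0000,0.0000)
member 2 (1-2): L=6.9614, (cx,cy)=(0.4720,-0.8816)
member 3 (1-3): L=6.2043, (cx,cy)=(0.9975,0.0701)
member 4 (2-3): L=7.1846, (cx,cy)=(0.4041,0.9147)
solve A·x = −loads:
  F[0-1] = -181.2187 N (compression)
  F[0-2] = +204.2577 N (tension)
  F[1-2] = -907.8831 N (compression)
  F[1-3] = +119.9693 N (tension)
  F[2-3] = -555.1032 N (compression)
  Rx@0 = -122.3200 N
  Ry@0 = +161.6367 N
  Ry@2 = +1308.1433 N

119.969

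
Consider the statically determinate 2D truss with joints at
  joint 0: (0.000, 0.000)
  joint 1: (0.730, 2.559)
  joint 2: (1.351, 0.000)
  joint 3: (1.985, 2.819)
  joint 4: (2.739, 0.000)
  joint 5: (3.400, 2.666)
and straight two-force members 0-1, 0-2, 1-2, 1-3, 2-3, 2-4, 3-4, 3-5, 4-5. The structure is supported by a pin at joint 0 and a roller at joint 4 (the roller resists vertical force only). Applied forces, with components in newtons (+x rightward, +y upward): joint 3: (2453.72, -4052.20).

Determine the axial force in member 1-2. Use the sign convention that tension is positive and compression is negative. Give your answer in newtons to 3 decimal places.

-1299.721

N=6 nodes, M=9 members, R=3 reactions → 2N=12, M+R=12
member 0 (0-1): L=2.6611, (cx,cy)=(0.2743,0.9616)
member 1 (0-2): L=1.3510, (cx,cy)=(1.0000,0.0000)
member 2 (1-2): L=2.6333, (cx,cy)=(0.2358,-0.9718)
member 3 (1-3): L=1.2816, (cx,cy)=(0.9792,0.2029)
member 4 (2-3): L=2.8894, (cx,cy)=(0.2194,0.9756)
member 5 (2-4): L=1.3880, (cx,cy)=(1.0000,0.0000)
member 6 (3-4): L=2.9181, (cx,cy)=(0.2584,-0.9660)
member 7 (3-5): L=1.4232, (cx,cy)=(0.9942,-0.1075)
member 8 (4-5): L=2.7467, (cx,cy)=(0.2407,0.9706)
solve A·x = −loads:
  F[0-1] = +1466.1308 N (tension)
  F[0-2] = +2051.5251 N (tension)
  F[1-2] = -1299.7215 N (compression)
  F[1-3] = +723.7550 N (tension)
  F[2-3] = +1294.6120 N (tension)
  F[2-4] = +1460.9482 N (tension)
  F[3-4] = -5654.0917 N (compression)
  F[3-5] = -0.0000 N (compression)
  F[4-5] = +0.0000 N (tension)
  Rx@0 = -2453.7200 N
  Ry@0 = -1409.8860 N
  Ry@4 = +5462.0860 N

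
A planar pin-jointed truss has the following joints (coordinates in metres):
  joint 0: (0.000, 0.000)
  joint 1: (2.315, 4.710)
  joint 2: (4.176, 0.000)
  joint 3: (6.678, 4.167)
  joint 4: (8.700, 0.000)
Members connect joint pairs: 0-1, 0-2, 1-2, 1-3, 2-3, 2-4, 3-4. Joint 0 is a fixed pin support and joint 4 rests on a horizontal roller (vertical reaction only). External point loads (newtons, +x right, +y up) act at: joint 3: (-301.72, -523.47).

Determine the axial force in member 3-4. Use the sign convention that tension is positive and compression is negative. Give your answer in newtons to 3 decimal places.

-285.986

N=5 nodes, M=7 members, R=3 reactions → 2N=10, M+R=10
member 0 (0-1): L=5.2482, (cx,cy)=(0.4411,0.8975)
member 1 (0-2): L=4.1760, (cx,cy)=(1.0000,0.0000)
member 2 (1-2): L=5.0643, (cx,cy)=(0.3675,-0.9300)
member 3 (1-3): L=4.3967, (cx,cy)=(0.9923,-0.1235)
member 4 (2-3): L=4.8604, (cx,cy)=(0.5148,0.8573)
member 5 (2-4): L=4.5240, (cx,cy)=(1.0000,0.0000)
member 6 (3-4): L=4.6317, (cx,cy)=(0.4366,-0.8997)
solve A·x = −loads:
  F[0-1] = -296.5888 N (compression)
  F[0-2] = -170.8929 N (compression)
  F[1-2] = +319.4132 N (tension)
  F[1-3] = -250.1174 N (compression)
  F[2-3] = -346.5008 N (compression)
  F[2-4] = +124.8501 N (tension)
  F[3-4] = -285.9864 N (compression)
  Rx@0 = +301.7200 N
  Ry@0 = +266.1751 N
  Ry@4 = +257.2949 N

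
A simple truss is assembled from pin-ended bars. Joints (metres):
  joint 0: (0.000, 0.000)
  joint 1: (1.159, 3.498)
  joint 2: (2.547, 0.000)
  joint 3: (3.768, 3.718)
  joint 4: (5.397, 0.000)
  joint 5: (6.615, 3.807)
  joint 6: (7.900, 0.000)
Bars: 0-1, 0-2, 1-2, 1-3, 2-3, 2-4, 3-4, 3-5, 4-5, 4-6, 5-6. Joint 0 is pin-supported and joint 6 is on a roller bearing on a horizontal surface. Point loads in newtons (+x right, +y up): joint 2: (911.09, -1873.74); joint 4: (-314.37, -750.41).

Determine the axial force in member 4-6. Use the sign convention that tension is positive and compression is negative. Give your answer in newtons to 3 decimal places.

376.946

N=7 nodes, M=11 members, R=3 reactions → 2N=14, M+R=14
member 0 (0-1): L=3.6850, (cx,cy)=(0.3145,0.9493)
member 1 (0-2): L=2.5470, (cx,cy)=(1.0000,0.0000)
member 2 (1-2): L=3.7633, (cx,cy)=(0.3688,-0.9295)
member 3 (1-3): L=2.6183, (cx,cy)=(0.9965,0.0840)
member 4 (2-3): L=3.9134, (cx,cy)=(0.3120,0.9501)
member 5 (2-4): L=2.8500, (cx,cy)=(1.0000,0.0000)
member 6 (3-4): L=4.0592, (cx,cy)=(0.4013,-0.9159)
member 7 (3-5): L=2.8484, (cx,cy)=(0.9995,0.0312)
member 8 (4-5): L=3.9971, (cx,cy)=(0.3047,0.9524)
member 9 (4-6): L=2.5030, (cx,cy)=(1.0000,0.0000)
member 10 (5-6): L=4.0180, (cx,cy)=(0.3198,-0.9475)
solve A·x = −loads:
  F[0-1] = -1587.9806 N (compression)
  F[0-2] = +1096.1679 N (tension)
  F[1-2] = +1525.3781 N (tension)
  F[1-3] = -1065.8125 N (compression)
  F[2-3] = +479.8567 N (tension)
  F[2-4] = +597.9541 N (tension)
  F[3-4] = -425.2797 N (compression)
  F[3-5] = -742.0175 N (compression)
  F[4-5] = +1196.8625 N (tension)
  F[4-6] = +376.9457 N (tension)
  F[5-6] = -1178.6576 N (compression)
  Rx@0 = -596.7200 N
  Ry@0 = +1507.3932 N
  Ry@6 = +1116.7568 N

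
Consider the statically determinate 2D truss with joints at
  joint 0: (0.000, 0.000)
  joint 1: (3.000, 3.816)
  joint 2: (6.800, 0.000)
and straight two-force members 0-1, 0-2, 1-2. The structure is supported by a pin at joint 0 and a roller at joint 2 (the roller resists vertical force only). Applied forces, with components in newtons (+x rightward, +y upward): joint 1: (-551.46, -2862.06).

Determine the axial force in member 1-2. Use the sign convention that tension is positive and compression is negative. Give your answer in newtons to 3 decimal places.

N=3 nodes, M=3 members, R=3 reactions → 2N=6, M+R=6
member 0 (0-1): L=4.8541, (cx,cy)=(0.6180,0.7861)
member 1 (0-2): L=6.8000, (cx,cy)=(1.0000,0.0000)
member 2 (1-2): L=5.3853, (cx,cy)=(0.7056,-0.7086)
solve A·x = −loads:
  F[0-1] = -2428.1127 N (compression)
  F[0-2] = +949.2105 N (tension)
  F[1-2] = -1345.2154 N (compression)
  Rx@0 = +551.4600 N
  Ry@0 = +1908.8528 N
  Ry@2 = +953.2072 N

-1345.215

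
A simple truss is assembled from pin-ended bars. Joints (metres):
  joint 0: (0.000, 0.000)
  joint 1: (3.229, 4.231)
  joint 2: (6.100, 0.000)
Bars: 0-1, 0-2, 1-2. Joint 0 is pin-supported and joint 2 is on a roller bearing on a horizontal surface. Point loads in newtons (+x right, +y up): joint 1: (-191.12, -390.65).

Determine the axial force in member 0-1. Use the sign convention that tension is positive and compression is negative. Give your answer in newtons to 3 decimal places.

N=3 nodes, M=3 members, R=3 reactions → 2N=6, M+R=6
member 0 (0-1): L=5.3224, (cx,cy)=(0.6067,0.7949)
member 1 (0-2): L=6.1000, (cx,cy)=(1.0000,0.0000)
member 2 (1-2): L=5.1131, (cx,cy)=(0.5615,-0.8275)
solve A·x = −loads:
  F[0-1] = -398.0453 N (compression)
  F[0-2] = +50.3672 N (tension)
  F[1-2] = -89.7017 N (compression)
  Rx@0 = +191.1200 N
  Ry@0 = +316.4237 N
  Ry@2 = +74.2263 N

-398.045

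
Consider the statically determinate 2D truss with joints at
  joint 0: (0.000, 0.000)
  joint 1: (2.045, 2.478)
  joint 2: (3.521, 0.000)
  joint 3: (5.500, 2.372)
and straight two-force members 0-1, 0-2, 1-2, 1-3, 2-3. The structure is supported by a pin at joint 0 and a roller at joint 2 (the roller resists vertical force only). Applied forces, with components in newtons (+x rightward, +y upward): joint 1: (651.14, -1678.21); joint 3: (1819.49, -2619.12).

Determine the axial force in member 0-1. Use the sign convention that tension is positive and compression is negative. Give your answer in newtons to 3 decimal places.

N=4 nodes, M=5 members, R=3 reactions → 2N=8, M+R=8
member 0 (0-1): L=3.2129, (cx,cy)=(0.6365,0.7713)
member 1 (0-2): L=3.5210, (cx,cy)=(1.0000,0.0000)
member 2 (1-2): L=2.8843, (cx,cy)=(0.5117,-0.8591)
member 3 (1-3): L=3.4566, (cx,cy)=(0.9995,-0.0307)
member 4 (2-3): L=3.0891, (cx,cy)=(0.6406,0.7678)
solve A·x = −loads:
  F[0-1] = +3179.9156 N (tension)
  F[0-2] = +446.6031 N (tension)
  F[1-2] = -4947.4954 N (compression)
  F[1-3] = +3906.5547 N (tension)
  F[2-3] = -3254.9634 N (compression)
  Rx@0 = -2470.6300 N
  Ry@0 = -2452.5861 N
  Ry@2 = +6749.9161 N

3179.916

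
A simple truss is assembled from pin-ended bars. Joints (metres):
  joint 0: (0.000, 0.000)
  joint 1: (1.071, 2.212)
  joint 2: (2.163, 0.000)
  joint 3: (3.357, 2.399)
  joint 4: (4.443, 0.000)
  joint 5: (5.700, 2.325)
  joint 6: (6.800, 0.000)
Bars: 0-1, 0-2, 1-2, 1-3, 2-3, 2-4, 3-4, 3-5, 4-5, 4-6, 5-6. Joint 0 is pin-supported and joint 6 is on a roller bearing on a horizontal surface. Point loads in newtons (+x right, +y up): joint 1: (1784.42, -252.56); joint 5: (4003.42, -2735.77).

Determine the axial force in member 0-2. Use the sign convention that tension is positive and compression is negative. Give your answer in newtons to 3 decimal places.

N=7 nodes, M=11 members, R=3 reactions → 2N=14, M+R=14
member 0 (0-1): L=2.4576, (cx,cy)=(0.4358,0.9001)
member 1 (0-2): L=2.1630, (cx,cy)=(1.0000,0.0000)
member 2 (1-2): L=2.4669, (cx,cy)=(0.4427,-0.8967)
member 3 (1-3): L=2.2936, (cx,cy)=(0.9967,0.0815)
member 4 (2-3): L=2.6797, (cx,cy)=(0.4456,0.8952)
member 5 (2-4): L=2.2800, (cx,cy)=(1.0000,0.0000)
member 6 (3-4): L=2.6334, (cx,cy)=(0.4124,-0.9110)
member 7 (3-5): L=2.3442, (cx,cy)=(0.9995,-0.0316)
member 8 (4-5): L=2.6430, (cx,cy)=(0.4756,0.8797)
member 9 (4-6): L=2.3570, (cx,cy)=(1.0000,0.0000)
member 10 (5-6): L=2.5721, (cx,cy)=(0.4277,-0.9039)
solve A·x = −loads:
  F[0-1] = +1437.6348 N (tension)
  F[0-2] = +5161.3414 N (tension)
  F[1-2] = -1759.2784 N (compression)
  F[1-3] = -380.4122 N (compression)
  F[2-3] = +1762.1064 N (tension)
  F[2-4] = +3597.4224 N (tension)
  F[3-4] = -1736.4884 N (compression)
  F[3-5] = +1122.6858 N (tension)
  F[4-5] = +1798.3438 N (tension)
  F[4-6] = +2026.0225 N (tension)
  F[5-6] = -4737.3669 N (compression)
  Rx@0 = -5787.8400 N
  Ry@0 = -1293.9449 N
  Ry@6 = +4282.2749 N

5161.341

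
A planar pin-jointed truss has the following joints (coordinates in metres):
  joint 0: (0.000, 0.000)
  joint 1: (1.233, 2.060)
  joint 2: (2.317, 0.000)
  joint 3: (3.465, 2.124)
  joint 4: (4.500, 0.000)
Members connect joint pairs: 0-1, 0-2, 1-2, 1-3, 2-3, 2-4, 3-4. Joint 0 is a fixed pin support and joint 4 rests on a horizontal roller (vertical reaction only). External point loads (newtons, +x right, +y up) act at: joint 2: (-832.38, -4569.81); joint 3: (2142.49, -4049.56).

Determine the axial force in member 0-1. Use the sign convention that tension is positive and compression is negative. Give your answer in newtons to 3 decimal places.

N=5 nodes, M=7 members, R=3 reactions → 2N=10, M+R=10
member 0 (0-1): L=2.4008, (cx,cy)=(0.5136,0.8580)
member 1 (0-2): L=2.3170, (cx,cy)=(1.0000,0.0000)
member 2 (1-2): L=2.3278, (cx,cy)=(0.4657,-0.8850)
member 3 (1-3): L=2.2329, (cx,cy)=(0.9996,0.0287)
member 4 (2-3): L=2.4144, (cx,cy)=(0.4755,0.8797)
member 5 (2-4): L=2.1830, (cx,cy)=(1.0000,0.0000)
member 6 (3-4): L=2.3628, (cx,cy)=(0.4380,-0.8990)
solve A·x = −loads:
  F[0-1] = -2490.5597 N (compression)
  F[0-2] = +2589.2033 N (tension)
  F[1-2] = +2338.0980 N (tension)
  F[1-3] = -2368.8618 N (compression)
  F[2-3] = +2842.5890 N (tension)
  F[2-4] = +3158.7775 N (tension)
  F[3-4] = -7211.0248 N (compression)
  Rx@0 = -1310.1100 N
  Ry@0 = +2137.0091 N
  Ry@4 = +6482.3609 N

-2490.560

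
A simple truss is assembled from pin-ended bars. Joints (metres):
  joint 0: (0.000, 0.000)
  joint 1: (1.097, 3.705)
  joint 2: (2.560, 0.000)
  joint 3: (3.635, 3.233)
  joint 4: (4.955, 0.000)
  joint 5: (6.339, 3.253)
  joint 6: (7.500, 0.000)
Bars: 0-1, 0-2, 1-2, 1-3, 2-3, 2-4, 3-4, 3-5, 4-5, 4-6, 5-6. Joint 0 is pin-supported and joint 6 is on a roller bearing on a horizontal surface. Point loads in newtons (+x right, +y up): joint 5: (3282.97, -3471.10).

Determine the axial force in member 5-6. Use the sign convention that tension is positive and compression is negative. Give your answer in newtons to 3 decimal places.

N=7 nodes, M=11 members, R=3 reactions → 2N=14, M+R=14
member 0 (0-1): L=3.8640, (cx,cy)=(0.2839,0.9589)
member 1 (0-2): L=2.5600, (cx,cy)=(1.0000,0.0000)
member 2 (1-2): L=3.9834, (cx,cy)=(0.3673,-0.9301)
member 3 (1-3): L=2.5815, (cx,cy)=(0.9831,-0.1828)
member 4 (2-3): L=3.4070, (cx,cy)=(0.3155,0.9489)
member 5 (2-4): L=2.3950, (cx,cy)=(1.0000,0.0000)
member 6 (3-4): L=3.4921, (cx,cy)=(0.3780,-0.9258)
member 7 (3-5): L=2.7041, (cx,cy)=(1.0000,0.0074)
member 8 (4-5): L=3.5352, (cx,cy)=(0.3915,0.9202)
member 9 (4-6): L=2.5450, (cx,cy)=(1.0000,0.0000)
member 10 (5-6): L=3.4540, (cx,cy)=(0.3361,-0.9418)
solve A·x = −loads:
  F[0-1] = +924.6541 N (tension)
  F[0-2] = +3020.4577 N (tension)
  F[1-2] = -1085.4232 N (compression)
  F[1-3] = +672.4976 N (tension)
  F[2-3] = +1063.9125 N (tension)
  F[2-4] = +2286.1196 N (tension)
  F[3-4] = -946.8357 N (compression)
  F[3-5] = +1354.7887 N (tension)
  F[4-5] = +952.6248 N (tension)
  F[4-6] = +1555.2715 N (tension)
  F[5-6] = -4626.9301 N (compression)
  Rx@0 = -3282.9700 N
  Ry@0 = -886.6072 N
  Ry@6 = +4357.7072 N

-4626.930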